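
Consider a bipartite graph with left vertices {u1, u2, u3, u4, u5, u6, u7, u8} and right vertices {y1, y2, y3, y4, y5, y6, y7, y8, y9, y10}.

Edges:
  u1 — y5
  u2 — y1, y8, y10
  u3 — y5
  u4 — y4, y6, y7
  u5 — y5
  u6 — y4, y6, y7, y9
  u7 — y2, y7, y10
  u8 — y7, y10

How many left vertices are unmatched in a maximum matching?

A valid assignment of size 6: u1-y5, u2-y1, u4-y6, u6-y4, u7-y7, u8-y10.
The set {u1, u3, u5} has only 1 neighbour ({y5}), so by Hall's theorem at most 6 of the 8 left vertices can be matched.
That matches 6 of the 8, leaving 2 unmatched; no matching can do better.

2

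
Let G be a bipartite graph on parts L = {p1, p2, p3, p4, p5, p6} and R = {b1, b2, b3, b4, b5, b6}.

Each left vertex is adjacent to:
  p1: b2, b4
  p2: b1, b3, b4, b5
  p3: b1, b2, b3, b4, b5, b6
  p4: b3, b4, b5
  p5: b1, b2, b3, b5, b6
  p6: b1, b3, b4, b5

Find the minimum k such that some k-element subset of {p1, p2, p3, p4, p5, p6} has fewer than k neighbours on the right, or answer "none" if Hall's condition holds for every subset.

A matching saturating every left vertex exists, for instance p1→b2, p2→b5, p3→b1, p4→b4, p5→b6, p6→b3.
By Hall's marriage theorem, this means |N(S)| ≥ |S| for every subset S, so no violating subset exists.

none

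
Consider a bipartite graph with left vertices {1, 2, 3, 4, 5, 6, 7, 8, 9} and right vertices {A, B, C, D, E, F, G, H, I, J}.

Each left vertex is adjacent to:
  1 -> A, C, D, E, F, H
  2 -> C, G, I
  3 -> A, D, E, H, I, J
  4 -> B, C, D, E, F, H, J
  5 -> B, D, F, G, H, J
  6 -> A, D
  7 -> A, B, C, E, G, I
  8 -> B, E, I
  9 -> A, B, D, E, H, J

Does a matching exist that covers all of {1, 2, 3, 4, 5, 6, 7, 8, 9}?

Yes

For example, pair 1–E, 2–C, 3–I, 4–H, 5–G, 6–D, 7–A, 8–B, 9–J.
All 9 left vertices are covered.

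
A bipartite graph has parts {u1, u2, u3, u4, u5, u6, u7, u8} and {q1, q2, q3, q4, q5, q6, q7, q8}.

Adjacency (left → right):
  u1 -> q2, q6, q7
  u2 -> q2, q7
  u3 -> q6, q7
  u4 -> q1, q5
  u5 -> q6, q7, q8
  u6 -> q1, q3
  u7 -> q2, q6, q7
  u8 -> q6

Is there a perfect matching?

No

The set {u1, u2, u3, u7, u8} has only 3 neighbours ({q2, q6, q7}), so by Hall's theorem at most 6 of the 8 left vertices can be matched.
Hence no matching covers every left vertex.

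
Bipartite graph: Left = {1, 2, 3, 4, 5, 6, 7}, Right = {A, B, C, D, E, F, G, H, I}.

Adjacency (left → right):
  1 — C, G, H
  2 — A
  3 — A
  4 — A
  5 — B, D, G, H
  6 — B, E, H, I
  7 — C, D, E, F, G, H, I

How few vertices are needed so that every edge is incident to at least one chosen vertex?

5

A maximum matching has 5 edges (e.g. 1–C, 2–A, 5–B, 6–E, 7–G).
By König's theorem the minimum vertex cover has the same size. One such cover is {1, 5, 6, 7, A}.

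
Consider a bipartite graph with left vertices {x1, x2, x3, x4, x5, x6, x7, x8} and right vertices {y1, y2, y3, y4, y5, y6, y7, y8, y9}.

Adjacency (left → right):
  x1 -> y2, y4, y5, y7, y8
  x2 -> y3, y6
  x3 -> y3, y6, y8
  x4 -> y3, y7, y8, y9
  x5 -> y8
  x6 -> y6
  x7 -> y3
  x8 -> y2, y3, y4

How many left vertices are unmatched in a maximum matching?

2

For example, pair x1-y4, x2-y6, x3-y3, x4-y7, x5-y8, x8-y2.
The set {x2, x3, x5, x6, x7} has only 3 neighbours ({y3, y6, y8}), so by Hall's theorem at most 6 of the 8 left vertices can be matched.
That matches 6 of the 8, leaving 2 unmatched; no matching can do better.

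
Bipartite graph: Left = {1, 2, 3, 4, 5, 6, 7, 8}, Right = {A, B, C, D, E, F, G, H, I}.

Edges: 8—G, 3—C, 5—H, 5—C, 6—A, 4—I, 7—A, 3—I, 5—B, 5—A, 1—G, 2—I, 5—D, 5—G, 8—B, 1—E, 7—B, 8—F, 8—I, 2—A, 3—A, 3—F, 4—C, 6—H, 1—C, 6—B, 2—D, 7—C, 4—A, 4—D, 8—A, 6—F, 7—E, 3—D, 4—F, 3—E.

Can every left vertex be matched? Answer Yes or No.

Yes

For example, pair 1–C, 2–I, 3–D, 4–F, 5–A, 6–B, 7–E, 8–G.
All 8 left vertices are covered.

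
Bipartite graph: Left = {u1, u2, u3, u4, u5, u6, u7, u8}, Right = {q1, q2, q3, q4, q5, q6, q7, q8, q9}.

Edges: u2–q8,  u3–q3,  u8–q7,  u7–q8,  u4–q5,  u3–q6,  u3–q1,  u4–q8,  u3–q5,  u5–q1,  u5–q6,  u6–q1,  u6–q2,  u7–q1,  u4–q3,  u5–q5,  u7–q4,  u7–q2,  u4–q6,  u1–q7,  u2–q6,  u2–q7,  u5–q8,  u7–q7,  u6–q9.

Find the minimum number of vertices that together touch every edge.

The 7 edges u1–q7, u2–q6, u3–q3, u4–q5, u5–q8, u6–q2, u7–q4 form a matching, so any vertex cover needs at least 7 vertices (one per matched edge).
Conversely {u2, u3, u4, u5, u6, u7, q7} meets every edge and has exactly 7 vertices, so 7 is optimal.

7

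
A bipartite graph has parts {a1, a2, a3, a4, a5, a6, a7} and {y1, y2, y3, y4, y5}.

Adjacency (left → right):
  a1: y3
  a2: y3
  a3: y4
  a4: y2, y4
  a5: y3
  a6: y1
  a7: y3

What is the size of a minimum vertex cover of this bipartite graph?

A maximum matching has 4 edges (e.g. a1–y3, a3–y4, a4–y2, a6–y1).
By König's theorem the minimum vertex cover has the same size. One such cover is {a3, a4, a6, y3}.

4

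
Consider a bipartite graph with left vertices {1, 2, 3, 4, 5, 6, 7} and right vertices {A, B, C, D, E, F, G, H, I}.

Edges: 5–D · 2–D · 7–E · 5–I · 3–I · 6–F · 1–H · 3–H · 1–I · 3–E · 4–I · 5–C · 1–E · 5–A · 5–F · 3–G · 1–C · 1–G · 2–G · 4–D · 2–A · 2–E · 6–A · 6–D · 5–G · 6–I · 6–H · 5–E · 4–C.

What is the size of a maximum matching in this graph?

7

A valid assignment of size 7: 1→G, 2→D, 3→I, 4→C, 5→A, 6→H, 7→E.
All 7 left vertices are matched, so no larger matching exists.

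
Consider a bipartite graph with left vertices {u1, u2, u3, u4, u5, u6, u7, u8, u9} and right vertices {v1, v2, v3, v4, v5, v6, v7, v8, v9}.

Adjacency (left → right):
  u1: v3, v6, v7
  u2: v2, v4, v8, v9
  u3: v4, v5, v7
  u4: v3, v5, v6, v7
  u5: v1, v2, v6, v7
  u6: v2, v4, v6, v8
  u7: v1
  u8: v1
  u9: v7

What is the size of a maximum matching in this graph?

For example, pair u1–v3, u2–v9, u3–v4, u4–v5, u5–v2, u6–v6, u7–v1, u9–v7.
The set {u7, u8} has only 1 neighbour ({v1}), so by Hall's theorem at most 8 of the 9 left vertices can be matched.

8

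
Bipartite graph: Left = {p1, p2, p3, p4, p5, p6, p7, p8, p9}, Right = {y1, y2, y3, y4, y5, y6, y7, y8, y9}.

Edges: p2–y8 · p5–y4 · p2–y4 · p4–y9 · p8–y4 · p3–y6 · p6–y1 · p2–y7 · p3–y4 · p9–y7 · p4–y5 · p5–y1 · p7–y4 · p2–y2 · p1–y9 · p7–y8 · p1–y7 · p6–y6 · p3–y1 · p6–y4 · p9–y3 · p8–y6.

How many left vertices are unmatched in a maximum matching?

1

A valid assignment of size 8: p1-y9, p2-y7, p3-y6, p4-y5, p5-y4, p6-y1, p7-y8, p9-y3.
The set {p3, p5, p6, p8} has only 3 neighbours ({y1, y4, y6}), so by Hall's theorem at most 8 of the 9 left vertices can be matched.
That matches 8 of the 9, leaving 1 unmatched; no matching can do better.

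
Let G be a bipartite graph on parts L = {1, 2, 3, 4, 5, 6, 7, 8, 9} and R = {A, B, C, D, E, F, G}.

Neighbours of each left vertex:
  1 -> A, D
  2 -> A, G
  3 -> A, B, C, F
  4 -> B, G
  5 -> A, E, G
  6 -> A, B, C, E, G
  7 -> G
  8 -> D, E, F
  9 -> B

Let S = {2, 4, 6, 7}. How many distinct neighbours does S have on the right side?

The union of neighbours of {2, 4, 6, 7} is {A, B, C, E, G}, which has 5 elements.
Since |N(S)| = 5 ≥ |S| = 4, Hall's condition holds for this subset.

5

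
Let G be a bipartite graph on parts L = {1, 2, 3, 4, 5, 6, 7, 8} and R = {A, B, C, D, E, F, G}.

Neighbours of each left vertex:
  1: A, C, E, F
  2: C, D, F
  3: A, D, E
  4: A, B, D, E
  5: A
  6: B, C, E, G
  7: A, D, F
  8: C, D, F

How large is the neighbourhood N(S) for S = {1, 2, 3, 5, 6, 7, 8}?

7

The union of neighbours of {1, 2, 3, 5, 6, 7, 8} is {A, B, C, D, E, F, G}, which has 7 elements.
Since |N(S)| = 7 ≥ |S| = 7, Hall's condition holds for this subset.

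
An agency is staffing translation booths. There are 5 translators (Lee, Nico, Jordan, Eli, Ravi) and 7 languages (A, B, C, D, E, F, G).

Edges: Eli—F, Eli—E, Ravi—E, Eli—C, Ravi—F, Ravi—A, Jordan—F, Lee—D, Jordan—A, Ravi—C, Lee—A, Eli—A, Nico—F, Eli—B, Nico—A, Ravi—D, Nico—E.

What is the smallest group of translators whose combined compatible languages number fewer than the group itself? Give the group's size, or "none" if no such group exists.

none

A matching saturating every translator exists, for instance Lee→D, Nico→E, Jordan→F, Eli→B, Ravi→A.
By Hall's marriage theorem, this means |N(S)| ≥ |S| for every subset S, so no violating subset exists.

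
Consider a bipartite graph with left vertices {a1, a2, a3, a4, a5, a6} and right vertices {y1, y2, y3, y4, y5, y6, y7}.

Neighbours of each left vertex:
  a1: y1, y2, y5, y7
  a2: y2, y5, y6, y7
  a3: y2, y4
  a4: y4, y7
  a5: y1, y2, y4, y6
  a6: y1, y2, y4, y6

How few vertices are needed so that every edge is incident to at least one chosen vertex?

6

A maximum matching has 6 edges (e.g. a1–y5, a2–y6, a3–y4, a4–y7, a5–y2, a6–y1).
By König's theorem the minimum vertex cover has the same size. One such cover is {a1, a2, a3, a4, a5, a6}.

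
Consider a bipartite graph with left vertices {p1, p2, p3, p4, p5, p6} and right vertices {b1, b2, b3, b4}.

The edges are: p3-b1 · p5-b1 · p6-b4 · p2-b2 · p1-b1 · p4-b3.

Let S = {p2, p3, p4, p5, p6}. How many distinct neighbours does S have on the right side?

The union of neighbours of {p2, p3, p4, p5, p6} is {b1, b2, b3, b4}, which has 4 elements.
Since |N(S)| = 4 < |S| = 5, Hall's condition fails for this subset.

4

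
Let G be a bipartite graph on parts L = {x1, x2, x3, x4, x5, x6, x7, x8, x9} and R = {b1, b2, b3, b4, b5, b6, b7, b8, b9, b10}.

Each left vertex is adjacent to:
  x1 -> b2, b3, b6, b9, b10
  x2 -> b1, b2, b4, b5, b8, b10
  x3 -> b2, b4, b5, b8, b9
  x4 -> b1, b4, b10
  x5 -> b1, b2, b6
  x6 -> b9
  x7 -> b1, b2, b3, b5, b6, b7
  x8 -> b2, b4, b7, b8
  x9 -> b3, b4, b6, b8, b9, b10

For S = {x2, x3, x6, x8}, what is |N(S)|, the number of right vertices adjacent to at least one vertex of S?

The union of neighbours of {x2, x3, x6, x8} is {b1, b2, b4, b5, b7, b8, b9, b10}, which has 8 elements.
Since |N(S)| = 8 ≥ |S| = 4, Hall's condition holds for this subset.

8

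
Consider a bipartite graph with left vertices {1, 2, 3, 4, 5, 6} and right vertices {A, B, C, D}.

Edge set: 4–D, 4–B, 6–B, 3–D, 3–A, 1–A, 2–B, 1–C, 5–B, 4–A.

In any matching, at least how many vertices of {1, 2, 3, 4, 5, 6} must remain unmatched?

2

For example, pair 1–C, 2–B, 3–A, 4–D.
The set {2, 5, 6} has only 1 neighbour ({B}), so by Hall's theorem at most 4 of the 6 left vertices can be matched.
That matches 4 of the 6, leaving 2 unmatched; no matching can do better.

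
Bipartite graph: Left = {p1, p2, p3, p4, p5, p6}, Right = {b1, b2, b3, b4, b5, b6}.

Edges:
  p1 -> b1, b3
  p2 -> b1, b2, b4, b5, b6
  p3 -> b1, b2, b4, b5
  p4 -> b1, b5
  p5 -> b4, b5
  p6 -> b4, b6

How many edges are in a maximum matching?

6

A valid assignment of size 6: p1–b3, p2–b1, p3–b2, p4–b5, p5–b4, p6–b6.
All 6 left vertices are matched, so no larger matching exists.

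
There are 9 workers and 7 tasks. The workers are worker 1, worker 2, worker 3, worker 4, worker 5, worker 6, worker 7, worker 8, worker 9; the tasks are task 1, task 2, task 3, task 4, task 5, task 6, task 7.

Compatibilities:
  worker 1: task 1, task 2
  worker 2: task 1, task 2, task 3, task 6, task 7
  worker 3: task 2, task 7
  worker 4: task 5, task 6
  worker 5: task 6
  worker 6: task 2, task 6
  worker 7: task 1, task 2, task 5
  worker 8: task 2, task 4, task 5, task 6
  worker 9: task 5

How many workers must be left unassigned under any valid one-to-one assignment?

A valid assignment of size 7: worker 1→task 1, worker 2→task 3, worker 3→task 7, worker 4→task 5, worker 5→task 6, worker 6→task 2, worker 8→task 4.
The set {worker 1, worker 4, worker 5, worker 6, worker 7, worker 9} has only 4 neighbours ({task 1, task 2, task 5, task 6}), so by Hall's theorem at most 7 of the 9 workers can be matched.
That matches 7 of the 9, leaving 2 unmatched; no matching can do better.

2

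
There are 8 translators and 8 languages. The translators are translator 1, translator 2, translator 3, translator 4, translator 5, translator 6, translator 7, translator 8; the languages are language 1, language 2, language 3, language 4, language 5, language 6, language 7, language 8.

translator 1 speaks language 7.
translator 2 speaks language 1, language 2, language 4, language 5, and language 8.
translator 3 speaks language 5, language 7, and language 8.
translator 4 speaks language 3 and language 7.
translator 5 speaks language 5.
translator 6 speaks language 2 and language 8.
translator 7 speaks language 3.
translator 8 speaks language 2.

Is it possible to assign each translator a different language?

No

The set {translator 1, translator 3, translator 4, translator 5, translator 6, translator 7, translator 8} has only 5 neighbours ({language 2, language 3, language 5, language 7, language 8}), so by Hall's theorem at most 6 of the 8 translators can be matched.
Hence no matching covers every translator.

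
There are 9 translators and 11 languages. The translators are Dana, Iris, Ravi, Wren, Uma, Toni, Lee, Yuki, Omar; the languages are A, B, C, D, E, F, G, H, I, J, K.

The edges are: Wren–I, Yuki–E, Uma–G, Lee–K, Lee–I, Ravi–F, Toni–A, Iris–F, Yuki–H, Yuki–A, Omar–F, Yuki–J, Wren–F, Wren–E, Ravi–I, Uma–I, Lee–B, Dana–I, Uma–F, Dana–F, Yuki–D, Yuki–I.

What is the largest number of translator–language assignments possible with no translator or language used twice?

7

A valid assignment of size 7: Dana-I, Iris-F, Wren-E, Uma-G, Toni-A, Lee-B, Yuki-J.
The set {Dana, Iris, Ravi, Omar} has only 2 neighbours ({F, I}), so by Hall's theorem at most 7 of the 9 translators can be matched.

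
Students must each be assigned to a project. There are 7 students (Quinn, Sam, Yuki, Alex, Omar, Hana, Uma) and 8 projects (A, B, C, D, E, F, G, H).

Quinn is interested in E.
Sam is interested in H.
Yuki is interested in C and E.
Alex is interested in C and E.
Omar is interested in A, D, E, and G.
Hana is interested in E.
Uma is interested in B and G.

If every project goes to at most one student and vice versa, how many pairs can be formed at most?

5

For example, pair Quinn→E, Sam→H, Yuki→C, Omar→D, Uma→B.
The set {Quinn, Yuki, Alex, Hana} has only 2 neighbours ({C, E}), so by Hall's theorem at most 5 of the 7 students can be matched.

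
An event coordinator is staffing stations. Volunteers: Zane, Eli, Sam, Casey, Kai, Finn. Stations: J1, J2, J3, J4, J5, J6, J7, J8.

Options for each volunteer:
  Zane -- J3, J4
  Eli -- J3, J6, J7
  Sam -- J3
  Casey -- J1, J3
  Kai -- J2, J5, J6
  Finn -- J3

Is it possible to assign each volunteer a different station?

The set {Sam, Finn} has only 1 neighbour ({J3}), so by Hall's theorem at most 5 of the 6 volunteers can be matched.
Hence no matching covers every volunteer.

No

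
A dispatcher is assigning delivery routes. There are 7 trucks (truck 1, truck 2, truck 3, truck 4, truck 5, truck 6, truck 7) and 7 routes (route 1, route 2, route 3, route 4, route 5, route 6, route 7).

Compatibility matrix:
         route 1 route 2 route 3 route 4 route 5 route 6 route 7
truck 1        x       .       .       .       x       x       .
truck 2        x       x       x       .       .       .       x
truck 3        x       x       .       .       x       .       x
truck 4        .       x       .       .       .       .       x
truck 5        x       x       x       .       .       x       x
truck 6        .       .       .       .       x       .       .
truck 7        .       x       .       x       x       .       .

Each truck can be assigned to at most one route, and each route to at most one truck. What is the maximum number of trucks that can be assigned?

For example, pair truck 1-route 6, truck 2-route 7, truck 3-route 1, truck 4-route 2, truck 5-route 3, truck 6-route 5, truck 7-route 4.
All 7 trucks are matched, so no larger matching exists.

7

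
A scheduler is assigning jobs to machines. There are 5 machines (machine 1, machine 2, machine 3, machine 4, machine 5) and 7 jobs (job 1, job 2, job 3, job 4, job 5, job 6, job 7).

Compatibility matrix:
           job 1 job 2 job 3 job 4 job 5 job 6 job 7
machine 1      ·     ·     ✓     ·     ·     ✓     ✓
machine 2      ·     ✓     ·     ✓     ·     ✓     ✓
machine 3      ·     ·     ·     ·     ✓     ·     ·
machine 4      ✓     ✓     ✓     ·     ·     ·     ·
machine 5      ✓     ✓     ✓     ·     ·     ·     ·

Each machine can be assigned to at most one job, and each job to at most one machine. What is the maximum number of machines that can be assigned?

5

For example, pair machine 1–job 3, machine 2–job 6, machine 3–job 5, machine 4–job 1, machine 5–job 2.
All 5 machines are matched, so no larger matching exists.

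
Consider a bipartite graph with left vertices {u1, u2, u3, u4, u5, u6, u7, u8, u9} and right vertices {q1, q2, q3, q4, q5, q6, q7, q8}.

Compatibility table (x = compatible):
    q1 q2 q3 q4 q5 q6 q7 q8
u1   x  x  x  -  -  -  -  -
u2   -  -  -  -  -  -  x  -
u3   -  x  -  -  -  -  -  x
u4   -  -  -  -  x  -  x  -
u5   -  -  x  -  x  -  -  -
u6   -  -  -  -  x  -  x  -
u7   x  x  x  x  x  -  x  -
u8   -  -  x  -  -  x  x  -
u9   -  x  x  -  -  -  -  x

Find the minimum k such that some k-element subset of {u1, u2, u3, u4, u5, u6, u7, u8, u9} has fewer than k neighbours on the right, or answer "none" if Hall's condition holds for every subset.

3

Take S = {u2, u4, u6}. Its neighbourhood is {q5, q7}, so |N(S)| = 2 < |S| = 3.
Every subset of size less than 3 has at least as many neighbours as members, so 3 is the minimum.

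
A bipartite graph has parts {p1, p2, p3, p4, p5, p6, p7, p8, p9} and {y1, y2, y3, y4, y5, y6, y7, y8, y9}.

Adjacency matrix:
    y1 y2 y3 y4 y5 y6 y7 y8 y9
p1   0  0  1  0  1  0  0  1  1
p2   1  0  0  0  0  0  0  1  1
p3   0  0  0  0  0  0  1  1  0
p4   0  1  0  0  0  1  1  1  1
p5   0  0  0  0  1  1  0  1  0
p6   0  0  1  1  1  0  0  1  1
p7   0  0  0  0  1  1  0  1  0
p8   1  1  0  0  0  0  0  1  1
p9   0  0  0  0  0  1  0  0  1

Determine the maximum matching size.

9

A valid assignment of size 9: p1-y3, p2-y1, p3-y7, p4-y9, p5-y5, p6-y4, p7-y8, p8-y2, p9-y6.
All 9 left vertices are matched, so no larger matching exists.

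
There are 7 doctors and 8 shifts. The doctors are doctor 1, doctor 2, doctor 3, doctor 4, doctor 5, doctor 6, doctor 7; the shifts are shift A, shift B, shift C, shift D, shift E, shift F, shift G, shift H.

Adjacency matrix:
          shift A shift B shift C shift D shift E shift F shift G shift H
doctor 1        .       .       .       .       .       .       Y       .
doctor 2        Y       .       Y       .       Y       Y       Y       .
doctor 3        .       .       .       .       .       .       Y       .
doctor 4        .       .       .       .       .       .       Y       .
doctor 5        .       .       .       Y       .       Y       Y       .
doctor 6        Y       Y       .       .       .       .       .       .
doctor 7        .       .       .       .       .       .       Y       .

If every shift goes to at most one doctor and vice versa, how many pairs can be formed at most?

One maximum matching: doctor 1→shift G, doctor 2→shift F, doctor 5→shift D, doctor 6→shift A.
The set {doctor 1, doctor 3, doctor 4, doctor 7} has only 1 neighbour ({shift G}), so by Hall's theorem at most 4 of the 7 doctors can be matched.

4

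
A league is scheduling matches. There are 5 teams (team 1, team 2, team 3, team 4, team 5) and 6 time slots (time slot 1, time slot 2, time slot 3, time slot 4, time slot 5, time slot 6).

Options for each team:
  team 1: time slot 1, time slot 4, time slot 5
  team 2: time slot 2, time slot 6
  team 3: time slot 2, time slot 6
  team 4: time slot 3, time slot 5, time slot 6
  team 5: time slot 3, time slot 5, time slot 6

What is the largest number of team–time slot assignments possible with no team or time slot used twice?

For example, pair team 1→time slot 4, team 2→time slot 6, team 3→time slot 2, team 4→time slot 5, team 5→time slot 3.
All 5 teams are matched, so no larger matching exists.

5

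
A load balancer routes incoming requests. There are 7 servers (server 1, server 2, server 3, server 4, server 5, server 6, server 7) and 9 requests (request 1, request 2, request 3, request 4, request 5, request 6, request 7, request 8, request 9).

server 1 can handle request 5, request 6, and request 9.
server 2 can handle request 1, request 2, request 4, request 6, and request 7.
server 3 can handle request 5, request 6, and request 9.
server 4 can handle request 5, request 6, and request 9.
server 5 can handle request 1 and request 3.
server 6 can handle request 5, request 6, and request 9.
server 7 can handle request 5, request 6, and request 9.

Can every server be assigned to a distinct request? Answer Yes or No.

The set {server 1, server 3, server 4, server 6, server 7} has only 3 neighbours ({request 5, request 6, request 9}), so by Hall's theorem at most 5 of the 7 servers can be matched.
Hence no matching covers every server.

No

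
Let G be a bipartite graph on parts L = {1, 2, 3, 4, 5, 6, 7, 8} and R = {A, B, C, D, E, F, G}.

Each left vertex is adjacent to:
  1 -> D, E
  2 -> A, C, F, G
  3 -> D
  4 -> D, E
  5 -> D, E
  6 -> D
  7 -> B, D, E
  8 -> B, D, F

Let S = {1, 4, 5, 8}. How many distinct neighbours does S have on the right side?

The union of neighbours of {1, 4, 5, 8} is {B, D, E, F}, which has 4 elements.
Since |N(S)| = 4 ≥ |S| = 4, Hall's condition holds for this subset.

4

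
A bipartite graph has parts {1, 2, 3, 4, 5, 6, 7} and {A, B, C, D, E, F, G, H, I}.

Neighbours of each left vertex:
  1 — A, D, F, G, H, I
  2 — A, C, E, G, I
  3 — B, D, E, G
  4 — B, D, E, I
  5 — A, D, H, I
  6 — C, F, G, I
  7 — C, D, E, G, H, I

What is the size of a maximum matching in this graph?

One maximum matching: 1–H, 2–A, 3–E, 4–B, 5–I, 6–F, 7–G.
This saturates every left vertex, so 7 is the maximum.

7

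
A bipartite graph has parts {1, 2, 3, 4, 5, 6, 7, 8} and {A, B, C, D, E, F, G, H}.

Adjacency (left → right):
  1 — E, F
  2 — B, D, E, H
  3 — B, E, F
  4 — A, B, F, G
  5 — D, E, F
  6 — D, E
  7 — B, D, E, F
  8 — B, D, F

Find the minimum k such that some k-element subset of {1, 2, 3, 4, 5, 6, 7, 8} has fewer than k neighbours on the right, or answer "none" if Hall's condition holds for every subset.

Take S = {1, 3, 5, 6, 7}. Its neighbourhood is {B, D, E, F}, so |N(S)| = 4 < |S| = 5.
Every subset of size less than 5 has at least as many neighbours as members, so 5 is the minimum.

5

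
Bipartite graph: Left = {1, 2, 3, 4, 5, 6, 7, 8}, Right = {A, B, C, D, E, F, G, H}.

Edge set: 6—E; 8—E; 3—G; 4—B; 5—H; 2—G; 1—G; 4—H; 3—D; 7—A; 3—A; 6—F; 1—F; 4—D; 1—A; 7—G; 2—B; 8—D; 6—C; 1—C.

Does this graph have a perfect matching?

For example, pair 1→F, 2→B, 3→A, 4→D, 5→H, 6→C, 7→G, 8→E.
Every left vertex is matched, so this is a perfect matching.

Yes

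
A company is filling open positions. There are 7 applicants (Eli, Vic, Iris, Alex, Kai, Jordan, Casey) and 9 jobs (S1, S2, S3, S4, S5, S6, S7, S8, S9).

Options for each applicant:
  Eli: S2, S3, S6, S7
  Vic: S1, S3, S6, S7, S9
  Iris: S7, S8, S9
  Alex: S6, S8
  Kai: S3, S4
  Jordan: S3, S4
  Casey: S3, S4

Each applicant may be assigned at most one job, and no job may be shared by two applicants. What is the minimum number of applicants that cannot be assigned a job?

A valid assignment of size 6: Eli→S2, Vic→S6, Iris→S7, Alex→S8, Kai→S3, Jordan→S4.
The set {Kai, Jordan, Casey} has only 2 neighbours ({S3, S4}), so by Hall's theorem at most 6 of the 7 applicants can be matched.
That matches 6 of the 7, leaving 1 unmatched; no matching can do better.

1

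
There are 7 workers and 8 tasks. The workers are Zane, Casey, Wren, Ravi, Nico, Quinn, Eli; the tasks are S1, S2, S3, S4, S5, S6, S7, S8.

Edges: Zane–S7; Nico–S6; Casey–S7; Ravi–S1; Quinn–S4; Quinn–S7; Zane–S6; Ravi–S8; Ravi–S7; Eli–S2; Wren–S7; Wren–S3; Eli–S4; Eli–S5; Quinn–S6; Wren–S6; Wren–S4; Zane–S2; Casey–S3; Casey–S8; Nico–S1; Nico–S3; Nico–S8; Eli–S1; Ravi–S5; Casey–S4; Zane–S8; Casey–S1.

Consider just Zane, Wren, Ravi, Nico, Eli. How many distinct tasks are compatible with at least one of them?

8

The union of neighbours of {Zane, Wren, Ravi, Nico, Eli} is {S1, S2, S3, S4, S5, S6, S7, S8}, which has 8 elements.
Since |N(S)| = 8 ≥ |S| = 5, Hall's condition holds for this subset.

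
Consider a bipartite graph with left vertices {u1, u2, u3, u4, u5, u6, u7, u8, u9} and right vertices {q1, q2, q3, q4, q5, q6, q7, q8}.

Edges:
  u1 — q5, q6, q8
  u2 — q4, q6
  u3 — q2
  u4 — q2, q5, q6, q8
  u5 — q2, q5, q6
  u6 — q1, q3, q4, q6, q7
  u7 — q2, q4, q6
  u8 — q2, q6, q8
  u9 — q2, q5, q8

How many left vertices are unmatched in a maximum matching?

3

A valid assignment of size 6: u1–q8, u2–q4, u3–q2, u4–q6, u5–q5, u6–q7.
The set {u1, u2, u3, u4, u5, u7, u8, u9} has only 5 neighbours ({q2, q4, q5, q6, q8}), so by Hall's theorem at most 6 of the 9 left vertices can be matched.
That matches 6 of the 9, leaving 3 unmatched; no matching can do better.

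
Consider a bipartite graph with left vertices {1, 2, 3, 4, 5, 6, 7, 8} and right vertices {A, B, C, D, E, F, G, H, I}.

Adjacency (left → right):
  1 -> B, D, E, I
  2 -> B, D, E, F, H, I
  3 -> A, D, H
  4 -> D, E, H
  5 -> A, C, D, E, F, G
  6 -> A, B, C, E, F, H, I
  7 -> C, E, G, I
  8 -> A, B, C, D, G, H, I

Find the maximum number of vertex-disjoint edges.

A valid assignment of size 8: 1-I, 2-B, 3-H, 4-D, 5-A, 6-E, 7-C, 8-G.
All 8 left vertices are matched, so no larger matching exists.

8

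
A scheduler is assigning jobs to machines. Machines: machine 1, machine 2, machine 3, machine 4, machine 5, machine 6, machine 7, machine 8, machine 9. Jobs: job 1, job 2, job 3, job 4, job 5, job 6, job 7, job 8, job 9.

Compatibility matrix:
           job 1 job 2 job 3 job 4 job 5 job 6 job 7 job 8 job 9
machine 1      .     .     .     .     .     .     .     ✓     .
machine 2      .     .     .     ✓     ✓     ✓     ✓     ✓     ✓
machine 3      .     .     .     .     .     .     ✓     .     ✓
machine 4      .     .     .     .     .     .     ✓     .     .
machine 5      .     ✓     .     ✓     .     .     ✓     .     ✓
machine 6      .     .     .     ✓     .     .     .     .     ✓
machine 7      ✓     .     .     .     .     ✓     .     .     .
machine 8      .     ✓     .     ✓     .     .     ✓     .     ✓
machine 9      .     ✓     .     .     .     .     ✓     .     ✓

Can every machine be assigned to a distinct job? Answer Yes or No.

The set {machine 3, machine 4, machine 5, machine 6, machine 8, machine 9} has only 4 neighbours ({job 2, job 4, job 7, job 9}), so by Hall's theorem at most 7 of the 9 machines can be matched.
Hence no matching covers every machine.

No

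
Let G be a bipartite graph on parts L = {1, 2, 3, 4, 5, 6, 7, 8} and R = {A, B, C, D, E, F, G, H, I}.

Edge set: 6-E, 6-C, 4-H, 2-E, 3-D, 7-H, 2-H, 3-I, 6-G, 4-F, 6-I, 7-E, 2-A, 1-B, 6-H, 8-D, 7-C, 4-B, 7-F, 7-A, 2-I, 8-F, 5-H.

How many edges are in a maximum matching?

8

For example, pair 1-B, 2-E, 3-I, 4-F, 5-H, 6-G, 7-A, 8-D.
This saturates every left vertex, so 8 is the maximum.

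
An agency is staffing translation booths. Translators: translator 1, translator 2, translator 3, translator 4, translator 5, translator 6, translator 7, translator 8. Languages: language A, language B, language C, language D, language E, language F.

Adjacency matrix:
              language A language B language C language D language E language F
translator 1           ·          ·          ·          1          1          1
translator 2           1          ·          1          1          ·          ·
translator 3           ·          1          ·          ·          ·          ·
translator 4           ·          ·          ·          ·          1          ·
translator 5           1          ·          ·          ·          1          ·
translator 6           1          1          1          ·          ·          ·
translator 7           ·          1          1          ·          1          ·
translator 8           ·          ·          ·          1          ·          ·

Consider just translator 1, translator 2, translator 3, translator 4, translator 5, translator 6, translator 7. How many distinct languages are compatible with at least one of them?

The union of neighbours of {translator 1, translator 2, translator 3, translator 4, translator 5, translator 6, translator 7} is {language A, language B, language C, language D, language E, language F}, which has 6 elements.
Since |N(S)| = 6 < |S| = 7, Hall's condition fails for this subset.

6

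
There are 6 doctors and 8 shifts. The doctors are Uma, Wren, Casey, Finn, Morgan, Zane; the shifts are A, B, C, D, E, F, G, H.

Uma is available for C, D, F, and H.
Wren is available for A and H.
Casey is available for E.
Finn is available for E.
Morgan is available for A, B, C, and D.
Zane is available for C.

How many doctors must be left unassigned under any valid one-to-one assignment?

For example, pair Uma-F, Wren-H, Casey-E, Morgan-B, Zane-C.
The set {Casey, Finn} has only 1 neighbour ({E}), so by Hall's theorem at most 5 of the 6 doctors can be matched.
That matches 5 of the 6, leaving 1 unmatched; no matching can do better.

1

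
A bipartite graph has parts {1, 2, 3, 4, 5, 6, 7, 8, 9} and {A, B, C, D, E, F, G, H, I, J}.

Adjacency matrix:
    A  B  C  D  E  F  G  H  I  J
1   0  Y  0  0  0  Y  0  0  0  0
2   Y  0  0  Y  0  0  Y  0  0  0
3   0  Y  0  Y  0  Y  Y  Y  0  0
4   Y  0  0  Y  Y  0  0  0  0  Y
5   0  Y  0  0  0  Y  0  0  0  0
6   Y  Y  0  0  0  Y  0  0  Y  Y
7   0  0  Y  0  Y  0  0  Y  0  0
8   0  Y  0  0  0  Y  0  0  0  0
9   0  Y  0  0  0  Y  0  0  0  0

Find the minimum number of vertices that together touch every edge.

{2, 3, 4, 6, 7, B, F} is a vertex cover of size 7: every edge has an endpoint in this set.
No smaller cover exists because 1–F, 2–D, 3–G, 4–J, 5–B, 6–A, 7–E is a matching of size 7, and a cover must include an endpoint of each of these disjoint edges (König's theorem).

7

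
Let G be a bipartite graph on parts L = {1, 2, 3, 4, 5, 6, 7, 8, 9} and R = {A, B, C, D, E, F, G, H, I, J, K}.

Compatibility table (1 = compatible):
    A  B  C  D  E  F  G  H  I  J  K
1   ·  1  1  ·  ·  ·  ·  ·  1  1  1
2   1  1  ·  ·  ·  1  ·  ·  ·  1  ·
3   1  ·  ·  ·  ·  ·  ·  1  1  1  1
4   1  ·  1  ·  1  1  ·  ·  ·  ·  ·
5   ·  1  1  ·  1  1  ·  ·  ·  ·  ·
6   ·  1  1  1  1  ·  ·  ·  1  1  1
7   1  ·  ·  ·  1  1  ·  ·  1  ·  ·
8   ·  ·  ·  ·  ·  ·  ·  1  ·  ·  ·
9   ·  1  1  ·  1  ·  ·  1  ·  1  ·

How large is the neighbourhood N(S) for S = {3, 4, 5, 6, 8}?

The union of neighbours of {3, 4, 5, 6, 8} is {A, B, C, D, E, F, H, I, J, K}, which has 10 elements.
Since |N(S)| = 10 ≥ |S| = 5, Hall's condition holds for this subset.

10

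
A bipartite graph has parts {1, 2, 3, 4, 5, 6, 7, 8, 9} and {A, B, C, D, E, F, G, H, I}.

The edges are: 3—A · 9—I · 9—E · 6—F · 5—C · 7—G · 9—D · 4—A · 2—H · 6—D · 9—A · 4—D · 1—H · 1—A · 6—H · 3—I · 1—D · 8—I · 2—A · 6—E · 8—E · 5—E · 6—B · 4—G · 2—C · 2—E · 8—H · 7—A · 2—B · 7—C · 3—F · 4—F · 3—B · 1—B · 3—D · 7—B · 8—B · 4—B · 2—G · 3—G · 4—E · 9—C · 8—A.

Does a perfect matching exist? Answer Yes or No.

Yes

For example, pair 1–D, 2–G, 3–I, 4–F, 5–C, 6–H, 7–B, 8–E, 9–A.
Every left vertex is matched, so this is a perfect matching.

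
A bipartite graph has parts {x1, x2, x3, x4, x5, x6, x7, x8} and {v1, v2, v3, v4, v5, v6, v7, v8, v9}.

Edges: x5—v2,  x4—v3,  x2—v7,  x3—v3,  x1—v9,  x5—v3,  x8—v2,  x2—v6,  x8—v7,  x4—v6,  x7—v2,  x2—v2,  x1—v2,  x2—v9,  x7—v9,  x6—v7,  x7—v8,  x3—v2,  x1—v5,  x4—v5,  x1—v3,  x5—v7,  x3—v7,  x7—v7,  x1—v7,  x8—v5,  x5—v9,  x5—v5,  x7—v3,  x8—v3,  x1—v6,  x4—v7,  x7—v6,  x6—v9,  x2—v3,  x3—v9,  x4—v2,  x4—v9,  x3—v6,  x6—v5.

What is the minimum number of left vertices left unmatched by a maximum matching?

1

A valid assignment of size 7: x1-v5, x2-v9, x3-v6, x4-v2, x5-v3, x6-v7, x7-v8.
The set {x1, x2, x3, x4, x5, x6, x8} has only 6 neighbours ({v2, v3, v5, v6, v7, v9}), so by Hall's theorem at most 7 of the 8 left vertices can be matched.
That matches 7 of the 8, leaving 1 unmatched; no matching can do better.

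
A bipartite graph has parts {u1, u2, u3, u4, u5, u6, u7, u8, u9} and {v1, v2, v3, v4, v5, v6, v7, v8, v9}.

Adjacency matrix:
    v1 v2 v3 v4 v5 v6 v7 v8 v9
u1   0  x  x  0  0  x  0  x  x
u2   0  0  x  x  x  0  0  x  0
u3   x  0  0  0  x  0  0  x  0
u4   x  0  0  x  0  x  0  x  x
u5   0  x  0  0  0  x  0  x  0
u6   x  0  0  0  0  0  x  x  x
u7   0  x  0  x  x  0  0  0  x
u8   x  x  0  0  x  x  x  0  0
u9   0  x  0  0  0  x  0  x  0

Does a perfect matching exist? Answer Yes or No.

One maximum matching: u1–v3, u2–v4, u3–v5, u4–v1, u5–v8, u6–v7, u7–v9, u8–v6, u9–v2.
Every left vertex is matched, so this is a perfect matching.

Yes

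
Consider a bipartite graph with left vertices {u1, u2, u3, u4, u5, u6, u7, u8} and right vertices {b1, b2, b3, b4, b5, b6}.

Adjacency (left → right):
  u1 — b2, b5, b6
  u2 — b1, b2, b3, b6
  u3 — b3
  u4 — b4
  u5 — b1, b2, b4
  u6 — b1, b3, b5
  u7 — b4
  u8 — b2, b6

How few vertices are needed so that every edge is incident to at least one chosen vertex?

6

{b1, b2, b3, b4, b5, b6} is a vertex cover of size 6: every edge has an endpoint in this set.
No smaller cover exists because u1–b6, u2–b2, u3–b3, u4–b4, u5–b1, u6–b5 is a matching of size 6, and a cover must include an endpoint of each of these disjoint edges (König's theorem).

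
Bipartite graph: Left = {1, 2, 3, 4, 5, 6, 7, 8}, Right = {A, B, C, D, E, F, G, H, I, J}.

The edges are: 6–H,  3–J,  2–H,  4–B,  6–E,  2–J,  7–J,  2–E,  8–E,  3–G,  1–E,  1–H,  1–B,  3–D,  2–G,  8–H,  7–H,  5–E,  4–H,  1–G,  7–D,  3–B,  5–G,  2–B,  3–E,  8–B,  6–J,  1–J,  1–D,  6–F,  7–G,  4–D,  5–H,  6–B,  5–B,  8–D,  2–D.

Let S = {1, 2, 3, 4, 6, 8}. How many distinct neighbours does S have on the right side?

The union of neighbours of {1, 2, 3, 4, 6, 8} is {B, D, E, F, G, H, J}, which has 7 elements.
Since |N(S)| = 7 ≥ |S| = 6, Hall's condition holds for this subset.

7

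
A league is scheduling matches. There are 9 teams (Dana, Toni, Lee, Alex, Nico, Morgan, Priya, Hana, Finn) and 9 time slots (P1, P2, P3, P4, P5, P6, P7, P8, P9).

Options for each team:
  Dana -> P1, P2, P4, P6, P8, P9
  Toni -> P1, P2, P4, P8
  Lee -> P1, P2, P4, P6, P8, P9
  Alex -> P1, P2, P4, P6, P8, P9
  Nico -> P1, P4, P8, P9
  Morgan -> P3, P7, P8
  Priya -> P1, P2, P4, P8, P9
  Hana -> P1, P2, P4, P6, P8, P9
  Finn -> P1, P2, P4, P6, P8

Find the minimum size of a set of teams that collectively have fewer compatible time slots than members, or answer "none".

Take S = {Dana, Toni, Lee, Alex, Nico, Priya, Hana}. Its neighbourhood is {P1, P2, P4, P6, P8, P9}, so |N(S)| = 6 < |S| = 7.
Every subset of size less than 7 has at least as many neighbours as members, so 7 is the minimum.

7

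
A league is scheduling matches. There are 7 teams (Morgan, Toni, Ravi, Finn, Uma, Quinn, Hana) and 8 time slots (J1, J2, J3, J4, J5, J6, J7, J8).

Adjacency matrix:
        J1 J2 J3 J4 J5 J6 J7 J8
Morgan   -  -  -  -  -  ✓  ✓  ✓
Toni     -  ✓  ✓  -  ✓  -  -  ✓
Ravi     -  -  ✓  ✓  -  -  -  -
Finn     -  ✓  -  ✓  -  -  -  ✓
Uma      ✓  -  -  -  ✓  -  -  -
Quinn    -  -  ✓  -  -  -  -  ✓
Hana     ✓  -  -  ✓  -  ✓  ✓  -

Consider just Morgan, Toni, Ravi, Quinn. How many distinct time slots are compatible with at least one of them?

7

The union of neighbours of {Morgan, Toni, Ravi, Quinn} is {J2, J3, J4, J5, J6, J7, J8}, which has 7 elements.
Since |N(S)| = 7 ≥ |S| = 4, Hall's condition holds for this subset.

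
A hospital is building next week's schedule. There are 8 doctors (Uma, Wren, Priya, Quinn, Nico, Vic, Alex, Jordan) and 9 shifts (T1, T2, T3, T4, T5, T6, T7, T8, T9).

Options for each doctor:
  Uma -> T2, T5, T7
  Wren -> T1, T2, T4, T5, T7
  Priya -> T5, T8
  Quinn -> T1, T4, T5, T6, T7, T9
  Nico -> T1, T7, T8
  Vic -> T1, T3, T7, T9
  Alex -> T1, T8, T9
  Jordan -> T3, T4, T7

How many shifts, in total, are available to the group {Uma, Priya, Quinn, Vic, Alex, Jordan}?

9

The union of neighbours of {Uma, Priya, Quinn, Vic, Alex, Jordan} is {T1, T2, T3, T4, T5, T6, T7, T8, T9}, which has 9 elements.
Since |N(S)| = 9 ≥ |S| = 6, Hall's condition holds for this subset.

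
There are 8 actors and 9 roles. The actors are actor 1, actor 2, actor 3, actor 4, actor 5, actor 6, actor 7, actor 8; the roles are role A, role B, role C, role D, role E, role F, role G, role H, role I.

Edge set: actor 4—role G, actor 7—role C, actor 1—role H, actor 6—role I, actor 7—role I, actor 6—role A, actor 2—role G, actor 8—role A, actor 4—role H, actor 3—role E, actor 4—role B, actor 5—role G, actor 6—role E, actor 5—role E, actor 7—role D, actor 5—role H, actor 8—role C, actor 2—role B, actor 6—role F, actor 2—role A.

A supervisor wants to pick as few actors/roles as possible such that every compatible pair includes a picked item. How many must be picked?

{actor 1, actor 2, actor 3, actor 4, actor 5, actor 6, actor 7, actor 8} is a vertex cover of size 8: every edge has an endpoint in this set.
No smaller cover exists because actor 1–role H, actor 2–role A, actor 3–role E, actor 4–role B, actor 5–role G, actor 6–role I, actor 7–role D, actor 8–role C is a matching of size 8, and a cover must include an endpoint of each of these disjoint edges (König's theorem).

8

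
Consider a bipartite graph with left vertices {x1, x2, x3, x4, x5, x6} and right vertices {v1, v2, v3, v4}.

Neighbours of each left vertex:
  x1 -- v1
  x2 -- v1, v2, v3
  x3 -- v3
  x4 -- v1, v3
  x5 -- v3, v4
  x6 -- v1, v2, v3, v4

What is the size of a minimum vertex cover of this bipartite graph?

{v1, v2, v3, v4} is a vertex cover of size 4: every edge has an endpoint in this set.
No smaller cover exists because x1–v1, x2–v2, x3–v3, x5–v4 is a matching of size 4, and a cover must include an endpoint of each of these disjoint edges (König's theorem).

4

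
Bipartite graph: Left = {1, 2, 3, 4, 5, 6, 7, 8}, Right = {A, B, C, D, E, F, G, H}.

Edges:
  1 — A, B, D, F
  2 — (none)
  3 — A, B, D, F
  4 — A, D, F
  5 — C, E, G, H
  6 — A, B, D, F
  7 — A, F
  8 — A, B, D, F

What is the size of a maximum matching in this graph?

5

For example, pair 1-F, 3-A, 4-D, 5-E, 6-B.
The set {1, 2, 3, 4, 6, 7, 8} has only 4 neighbours ({A, B, D, F}), so by Hall's theorem at most 5 of the 8 left vertices can be matched.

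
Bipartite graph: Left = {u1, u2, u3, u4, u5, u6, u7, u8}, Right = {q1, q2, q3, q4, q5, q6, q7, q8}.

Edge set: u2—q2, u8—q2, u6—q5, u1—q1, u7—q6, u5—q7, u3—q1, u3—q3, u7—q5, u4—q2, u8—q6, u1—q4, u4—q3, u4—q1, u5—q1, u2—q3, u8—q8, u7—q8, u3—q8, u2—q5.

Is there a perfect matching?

Yes

One maximum matching: u1–q4, u2–q2, u3–q3, u4–q1, u5–q7, u6–q5, u7–q6, u8–q8.
All 8 left vertices are covered.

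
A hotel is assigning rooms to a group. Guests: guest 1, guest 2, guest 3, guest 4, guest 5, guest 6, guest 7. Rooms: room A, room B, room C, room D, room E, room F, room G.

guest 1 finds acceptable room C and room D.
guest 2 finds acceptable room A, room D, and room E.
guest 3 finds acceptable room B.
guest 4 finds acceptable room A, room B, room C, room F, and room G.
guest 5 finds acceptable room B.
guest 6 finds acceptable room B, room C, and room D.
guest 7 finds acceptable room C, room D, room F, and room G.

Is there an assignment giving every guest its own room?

The set {guest 3, guest 5} has only 1 neighbour ({room B}), so by Hall's theorem at most 6 of the 7 guests can be matched.
Hence no matching covers every guest.

No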